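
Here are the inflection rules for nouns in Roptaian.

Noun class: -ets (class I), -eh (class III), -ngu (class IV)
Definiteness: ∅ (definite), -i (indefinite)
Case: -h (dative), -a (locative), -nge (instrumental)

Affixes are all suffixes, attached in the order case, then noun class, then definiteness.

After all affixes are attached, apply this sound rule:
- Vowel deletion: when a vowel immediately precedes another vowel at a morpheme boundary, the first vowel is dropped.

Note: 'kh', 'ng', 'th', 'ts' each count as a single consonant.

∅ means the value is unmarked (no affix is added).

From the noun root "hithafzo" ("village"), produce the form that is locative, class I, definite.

hithafzets

Attach case locative -a → hithafzoa.
Attach noun class class I -ets → hithafzoaets.
definiteness = definite: zero marking, form stays hithafzoaets.
Apply vowel deletion: hithafzoaets → hithafzets.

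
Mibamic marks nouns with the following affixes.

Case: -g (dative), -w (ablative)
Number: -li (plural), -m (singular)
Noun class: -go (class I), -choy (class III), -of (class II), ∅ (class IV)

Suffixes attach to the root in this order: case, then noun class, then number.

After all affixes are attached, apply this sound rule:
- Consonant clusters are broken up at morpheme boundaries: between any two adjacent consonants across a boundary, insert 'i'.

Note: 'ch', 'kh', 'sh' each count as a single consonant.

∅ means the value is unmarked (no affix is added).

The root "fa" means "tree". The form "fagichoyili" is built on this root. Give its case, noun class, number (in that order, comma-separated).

dative, class III, plural

Segment: fa-g-choy-li.
case: -g → dative.
noun class: -choy → class III.
number: -li → plural.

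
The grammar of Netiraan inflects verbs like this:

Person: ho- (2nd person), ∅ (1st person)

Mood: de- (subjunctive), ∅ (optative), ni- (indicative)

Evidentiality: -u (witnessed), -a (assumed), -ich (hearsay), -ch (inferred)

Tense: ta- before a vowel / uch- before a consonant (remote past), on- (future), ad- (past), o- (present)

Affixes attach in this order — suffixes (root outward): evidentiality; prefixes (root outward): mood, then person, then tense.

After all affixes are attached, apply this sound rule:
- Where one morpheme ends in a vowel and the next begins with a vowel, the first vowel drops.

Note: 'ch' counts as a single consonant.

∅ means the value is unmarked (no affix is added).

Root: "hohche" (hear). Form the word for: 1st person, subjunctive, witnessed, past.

Attach evidentiality witnessed -u → hohcheu.
Attach mood subjunctive de- → dehohcheu.
person = 1st person: zero marking, form stays dehohcheu.
Attach tense past ad- → addehohcheu.
Apply vowel deletion: addehohcheu → addehohchu.

addehohchu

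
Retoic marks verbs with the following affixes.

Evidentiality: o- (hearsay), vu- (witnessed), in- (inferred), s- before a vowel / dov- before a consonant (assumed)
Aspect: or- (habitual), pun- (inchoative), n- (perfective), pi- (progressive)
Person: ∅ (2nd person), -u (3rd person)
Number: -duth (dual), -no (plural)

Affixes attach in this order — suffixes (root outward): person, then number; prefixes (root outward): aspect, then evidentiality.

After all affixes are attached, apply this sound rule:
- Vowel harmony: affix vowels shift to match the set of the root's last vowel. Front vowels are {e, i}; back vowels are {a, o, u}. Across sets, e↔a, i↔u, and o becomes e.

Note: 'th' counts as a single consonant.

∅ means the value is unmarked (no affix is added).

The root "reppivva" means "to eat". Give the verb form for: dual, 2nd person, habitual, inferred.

unorreppivvaduth

Attach aspect habitual or- → orreppivva.
person = 2nd person: zero marking, form stays orreppivva.
Attach number dual -duth → orreppivvaduth.
Attach evidentiality inferred in- → inorreppivvaduth.
Apply vowel harmony: inorreppivvaduth → unorreppivvaduth.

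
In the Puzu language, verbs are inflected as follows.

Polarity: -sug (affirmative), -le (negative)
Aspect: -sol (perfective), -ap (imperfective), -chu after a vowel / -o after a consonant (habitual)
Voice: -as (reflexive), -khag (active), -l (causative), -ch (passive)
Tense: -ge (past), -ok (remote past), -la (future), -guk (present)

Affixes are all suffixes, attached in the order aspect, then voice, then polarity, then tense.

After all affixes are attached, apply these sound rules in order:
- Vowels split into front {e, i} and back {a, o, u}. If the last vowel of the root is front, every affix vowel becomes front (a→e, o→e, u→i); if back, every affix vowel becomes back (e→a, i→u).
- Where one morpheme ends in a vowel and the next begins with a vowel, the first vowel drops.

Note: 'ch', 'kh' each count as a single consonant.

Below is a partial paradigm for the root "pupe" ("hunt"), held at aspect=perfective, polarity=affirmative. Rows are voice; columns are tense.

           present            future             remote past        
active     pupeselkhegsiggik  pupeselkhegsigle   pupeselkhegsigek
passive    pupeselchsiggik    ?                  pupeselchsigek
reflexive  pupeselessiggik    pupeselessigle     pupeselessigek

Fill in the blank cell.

Attach aspect perfective -sol → pupesol.
Attach voice passive -ch → pupesolch.
Attach polarity affirmative -sug → pupesolchsug.
Attach tense future -la → pupesolchsugla.
Apply vowel harmony: pupesolchsugla → pupeselchsigle.
Vowel deletion: no change.

pupeselchsigle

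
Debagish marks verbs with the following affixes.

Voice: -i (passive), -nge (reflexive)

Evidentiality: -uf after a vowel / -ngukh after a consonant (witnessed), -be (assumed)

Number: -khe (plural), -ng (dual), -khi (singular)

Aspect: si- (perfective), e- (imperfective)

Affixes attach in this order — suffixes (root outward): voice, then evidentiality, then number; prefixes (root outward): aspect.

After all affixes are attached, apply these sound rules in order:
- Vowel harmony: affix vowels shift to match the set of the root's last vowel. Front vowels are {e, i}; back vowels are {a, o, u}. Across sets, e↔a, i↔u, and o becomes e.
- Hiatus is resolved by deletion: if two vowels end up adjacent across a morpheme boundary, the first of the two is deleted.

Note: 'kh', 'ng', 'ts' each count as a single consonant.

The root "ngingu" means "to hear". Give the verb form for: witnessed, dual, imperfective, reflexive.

Attach voice reflexive -nge → ngingunge.
Attach aspect imperfective e- → engingunge.
Attach evidentiality witnessed -uf (after vowel 'e') → engingungeuf.
Attach number dual -ng → engingungeufng.
Apply vowel harmony: engingungeufng → angingungaufng.
Apply vowel deletion: angingungaufng → angingungufng.

angingungufng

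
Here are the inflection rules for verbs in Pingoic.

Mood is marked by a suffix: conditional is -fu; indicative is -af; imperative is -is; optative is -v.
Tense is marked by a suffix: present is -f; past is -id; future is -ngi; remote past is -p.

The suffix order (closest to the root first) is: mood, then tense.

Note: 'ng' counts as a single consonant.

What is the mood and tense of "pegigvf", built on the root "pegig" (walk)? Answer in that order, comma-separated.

optative, present

Segment: pegig-v-f.
mood: -v → optative.
tense: -f → present.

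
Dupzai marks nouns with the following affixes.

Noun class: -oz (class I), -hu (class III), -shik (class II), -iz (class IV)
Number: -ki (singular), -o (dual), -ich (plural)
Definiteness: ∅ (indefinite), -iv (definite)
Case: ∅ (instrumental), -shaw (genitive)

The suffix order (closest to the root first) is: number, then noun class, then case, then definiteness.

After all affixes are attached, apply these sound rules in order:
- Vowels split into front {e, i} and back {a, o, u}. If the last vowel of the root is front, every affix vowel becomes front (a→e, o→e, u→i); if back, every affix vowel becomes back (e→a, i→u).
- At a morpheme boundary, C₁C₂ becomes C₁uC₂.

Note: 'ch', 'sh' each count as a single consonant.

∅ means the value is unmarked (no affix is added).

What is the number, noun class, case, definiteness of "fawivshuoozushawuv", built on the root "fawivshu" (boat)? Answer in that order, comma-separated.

dual, class I, genitive, definite

Segment: fawivshu-o-oz-shaw-iv.
number: -o → dual.
noun class: -oz → class I.
case: -shaw → genitive.
definiteness: -iv → definite.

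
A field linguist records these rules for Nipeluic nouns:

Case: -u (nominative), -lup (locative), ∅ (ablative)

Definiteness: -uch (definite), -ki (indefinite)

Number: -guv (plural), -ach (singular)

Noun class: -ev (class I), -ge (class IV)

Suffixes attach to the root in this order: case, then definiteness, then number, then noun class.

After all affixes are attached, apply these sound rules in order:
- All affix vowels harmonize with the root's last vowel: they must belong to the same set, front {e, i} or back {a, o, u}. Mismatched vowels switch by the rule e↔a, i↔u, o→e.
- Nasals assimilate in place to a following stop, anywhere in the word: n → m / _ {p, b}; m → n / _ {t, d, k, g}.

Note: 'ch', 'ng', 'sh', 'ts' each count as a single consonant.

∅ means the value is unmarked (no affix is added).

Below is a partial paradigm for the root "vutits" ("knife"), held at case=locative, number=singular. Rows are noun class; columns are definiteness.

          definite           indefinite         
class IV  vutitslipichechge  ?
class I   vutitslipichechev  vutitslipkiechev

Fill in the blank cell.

Attach case locative -lup → vutitslup.
Attach definiteness indefinite -ki → vutitslupki.
Attach number singular -ach → vutitslupkiach.
Attach noun class class IV -ge → vutitslupkiachge.
Apply vowel harmony: vutitslupkiachge → vutitslipkiechge.
Nasal assimilation: no change.

vutitslipkiechge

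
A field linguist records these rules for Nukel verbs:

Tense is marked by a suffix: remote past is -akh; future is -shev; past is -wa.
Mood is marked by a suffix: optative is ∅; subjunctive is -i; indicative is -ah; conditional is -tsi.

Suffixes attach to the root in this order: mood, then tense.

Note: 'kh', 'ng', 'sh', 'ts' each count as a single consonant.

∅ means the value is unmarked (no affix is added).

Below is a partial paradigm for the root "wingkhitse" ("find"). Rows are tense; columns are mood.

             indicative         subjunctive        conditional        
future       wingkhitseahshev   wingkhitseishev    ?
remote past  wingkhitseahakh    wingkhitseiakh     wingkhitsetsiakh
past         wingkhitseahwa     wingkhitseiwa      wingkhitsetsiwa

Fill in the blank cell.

Attach mood conditional -tsi → wingkhitsetsi.
Attach tense future -shev → wingkhitsetsishev.

wingkhitsetsishev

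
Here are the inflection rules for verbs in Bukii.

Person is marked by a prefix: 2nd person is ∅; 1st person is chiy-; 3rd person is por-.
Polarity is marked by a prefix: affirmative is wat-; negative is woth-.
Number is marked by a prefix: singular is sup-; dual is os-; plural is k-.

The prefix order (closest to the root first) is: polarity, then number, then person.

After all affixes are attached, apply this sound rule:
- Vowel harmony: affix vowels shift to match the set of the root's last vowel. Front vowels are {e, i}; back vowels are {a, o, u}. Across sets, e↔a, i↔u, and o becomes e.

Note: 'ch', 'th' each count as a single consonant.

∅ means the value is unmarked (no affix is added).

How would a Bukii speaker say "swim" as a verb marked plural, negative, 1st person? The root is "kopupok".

Attach polarity negative woth- → wothkopupok.
Attach number plural k- → kwothkopupok.
Attach person 1st person chiy- → chiykwothkopupok.
Apply vowel harmony: chiykwothkopupok → chuykwothkopupok.

chuykwothkopupok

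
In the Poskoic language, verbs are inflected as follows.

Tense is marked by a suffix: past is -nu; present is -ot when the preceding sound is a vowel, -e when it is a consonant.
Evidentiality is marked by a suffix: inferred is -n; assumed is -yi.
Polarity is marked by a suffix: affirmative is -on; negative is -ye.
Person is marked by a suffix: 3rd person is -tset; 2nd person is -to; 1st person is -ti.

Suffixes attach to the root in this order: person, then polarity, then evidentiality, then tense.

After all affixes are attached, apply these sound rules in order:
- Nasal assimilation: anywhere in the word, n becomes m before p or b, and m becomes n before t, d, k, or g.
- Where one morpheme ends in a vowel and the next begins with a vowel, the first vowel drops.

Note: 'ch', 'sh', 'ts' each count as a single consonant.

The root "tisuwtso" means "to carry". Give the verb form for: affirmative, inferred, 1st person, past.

Attach person 1st person -ti → tisuwtsoti.
Attach polarity affirmative -on → tisuwtsotion.
Attach evidentiality inferred -n → tisuwtsotionn.
Attach tense past -nu → tisuwtsotionnnu.
Nasal assimilation: no change.
Apply vowel deletion: tisuwtsotionnnu → tisuwtsotonnnu.

tisuwtsotonnnu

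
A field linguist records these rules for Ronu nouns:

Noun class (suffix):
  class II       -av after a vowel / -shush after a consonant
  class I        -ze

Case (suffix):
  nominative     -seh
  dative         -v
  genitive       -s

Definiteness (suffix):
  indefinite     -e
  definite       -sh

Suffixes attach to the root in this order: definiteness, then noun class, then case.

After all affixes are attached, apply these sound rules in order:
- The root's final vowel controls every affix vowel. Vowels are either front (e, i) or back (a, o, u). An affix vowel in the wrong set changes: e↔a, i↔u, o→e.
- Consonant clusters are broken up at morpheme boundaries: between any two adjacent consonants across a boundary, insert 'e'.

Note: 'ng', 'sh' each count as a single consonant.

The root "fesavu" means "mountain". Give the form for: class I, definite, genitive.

Attach definiteness definite -sh → fesavush.
Attach noun class class I -ze → fesavushze.
Attach case genitive -s → fesavushzes.
Apply vowel harmony: fesavushzes → fesavushzas.
Apply epenthesis: fesavushzas → fesavushezas.

fesavushezas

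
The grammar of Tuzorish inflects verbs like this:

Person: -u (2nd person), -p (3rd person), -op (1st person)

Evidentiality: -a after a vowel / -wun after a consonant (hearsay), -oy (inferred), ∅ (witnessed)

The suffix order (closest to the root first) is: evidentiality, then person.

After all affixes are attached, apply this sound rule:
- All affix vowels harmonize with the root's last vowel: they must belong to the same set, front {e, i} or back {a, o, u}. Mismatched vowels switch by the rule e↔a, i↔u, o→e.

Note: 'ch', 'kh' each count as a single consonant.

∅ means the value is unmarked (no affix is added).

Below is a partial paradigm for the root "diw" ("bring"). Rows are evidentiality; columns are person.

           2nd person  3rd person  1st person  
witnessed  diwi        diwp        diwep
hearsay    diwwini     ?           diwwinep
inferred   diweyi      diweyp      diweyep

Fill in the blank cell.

diwwinp

Attach evidentiality hearsay -wun (after consonant 'w') → diwwun.
Attach person 3rd person -p → diwwunp.
Apply vowel harmony: diwwunp → diwwinp.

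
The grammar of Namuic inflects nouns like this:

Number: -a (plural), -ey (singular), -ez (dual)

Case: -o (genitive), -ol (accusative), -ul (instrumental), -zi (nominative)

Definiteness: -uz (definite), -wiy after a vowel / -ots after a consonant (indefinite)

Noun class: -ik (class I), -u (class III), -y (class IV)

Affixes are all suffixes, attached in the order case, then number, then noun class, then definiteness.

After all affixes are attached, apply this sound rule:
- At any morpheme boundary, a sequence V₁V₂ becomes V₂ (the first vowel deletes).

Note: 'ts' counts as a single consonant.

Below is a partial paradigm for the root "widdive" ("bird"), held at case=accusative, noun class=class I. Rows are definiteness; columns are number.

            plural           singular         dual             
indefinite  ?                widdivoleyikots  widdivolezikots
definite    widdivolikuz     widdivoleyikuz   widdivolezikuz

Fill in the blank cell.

widdivolikots

Attach case accusative -ol → widdiveol.
Attach number plural -a → widdiveola.
Attach noun class class I -ik → widdiveolaik.
Attach definiteness indefinite -ots (after consonant 'k') → widdiveolaikots.
Apply vowel deletion: widdiveolaikots → widdivolikots.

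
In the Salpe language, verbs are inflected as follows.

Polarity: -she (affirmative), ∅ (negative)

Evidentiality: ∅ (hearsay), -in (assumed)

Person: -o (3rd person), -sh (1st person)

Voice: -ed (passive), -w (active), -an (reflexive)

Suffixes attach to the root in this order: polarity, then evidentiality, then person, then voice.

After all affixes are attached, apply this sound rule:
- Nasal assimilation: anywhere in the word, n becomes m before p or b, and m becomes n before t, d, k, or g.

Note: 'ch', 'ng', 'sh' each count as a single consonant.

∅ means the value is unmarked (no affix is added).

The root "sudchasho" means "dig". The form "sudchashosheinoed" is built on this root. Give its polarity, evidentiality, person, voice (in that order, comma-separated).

affirmative, assumed, 3rd person, passive

Segment: sudchasho-she-in-o-ed.
polarity: -she → affirmative.
evidentiality: -in → assumed.
person: -o → 3rd person.
voice: -ed → passive.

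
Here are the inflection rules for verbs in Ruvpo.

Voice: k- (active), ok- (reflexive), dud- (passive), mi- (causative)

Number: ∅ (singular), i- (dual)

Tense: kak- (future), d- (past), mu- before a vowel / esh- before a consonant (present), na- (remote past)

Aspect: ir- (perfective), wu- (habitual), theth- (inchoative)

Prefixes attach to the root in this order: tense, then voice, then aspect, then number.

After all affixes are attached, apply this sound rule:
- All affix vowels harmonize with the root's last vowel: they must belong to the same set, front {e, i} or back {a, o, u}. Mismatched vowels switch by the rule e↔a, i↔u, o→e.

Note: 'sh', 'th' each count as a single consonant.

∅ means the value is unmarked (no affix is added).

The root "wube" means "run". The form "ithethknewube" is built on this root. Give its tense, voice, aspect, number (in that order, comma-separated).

Segment: i-theth-k-na-wube.
tense: na- → remote past.
voice: k- → active.
aspect: theth- → inchoative.
number: i- → dual.

remote past, active, inchoative, dual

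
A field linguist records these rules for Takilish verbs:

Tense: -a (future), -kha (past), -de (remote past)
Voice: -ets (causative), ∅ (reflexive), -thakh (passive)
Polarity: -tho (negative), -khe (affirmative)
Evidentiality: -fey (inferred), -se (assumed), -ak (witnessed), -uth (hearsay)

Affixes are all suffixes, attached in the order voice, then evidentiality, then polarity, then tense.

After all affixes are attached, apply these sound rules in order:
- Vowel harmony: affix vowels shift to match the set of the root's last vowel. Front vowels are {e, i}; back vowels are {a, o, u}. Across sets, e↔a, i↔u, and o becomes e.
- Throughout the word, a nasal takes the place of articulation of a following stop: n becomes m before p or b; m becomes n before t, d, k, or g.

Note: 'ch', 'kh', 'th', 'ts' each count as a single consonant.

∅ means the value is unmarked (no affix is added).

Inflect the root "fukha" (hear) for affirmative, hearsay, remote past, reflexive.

voice = reflexive: zero marking, form stays fukha.
Attach evidentiality hearsay -uth → fukhauth.
Attach polarity affirmative -khe → fukhauthkhe.
Attach tense remote past -de → fukhauthkhede.
Apply vowel harmony: fukhauthkhede → fukhauthkhada.
Nasal assimilation: no change.

fukhauthkhada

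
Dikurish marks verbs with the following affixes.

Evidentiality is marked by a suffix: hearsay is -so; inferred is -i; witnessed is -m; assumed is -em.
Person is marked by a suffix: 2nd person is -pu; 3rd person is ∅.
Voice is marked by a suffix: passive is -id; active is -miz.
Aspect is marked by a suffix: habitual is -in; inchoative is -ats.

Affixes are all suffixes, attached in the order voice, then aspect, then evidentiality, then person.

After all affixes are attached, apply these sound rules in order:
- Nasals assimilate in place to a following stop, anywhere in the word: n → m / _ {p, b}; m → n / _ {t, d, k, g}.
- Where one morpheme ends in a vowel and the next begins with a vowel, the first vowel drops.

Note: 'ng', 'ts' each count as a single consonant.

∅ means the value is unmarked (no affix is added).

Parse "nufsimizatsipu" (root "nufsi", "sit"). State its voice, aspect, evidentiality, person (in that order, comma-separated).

Segment: nufsi-miz-ats-i-pu.
voice: -miz → active.
aspect: -ats → inchoative.
evidentiality: -i → inferred.
person: -pu → 2nd person.

active, inchoative, inferred, 2nd person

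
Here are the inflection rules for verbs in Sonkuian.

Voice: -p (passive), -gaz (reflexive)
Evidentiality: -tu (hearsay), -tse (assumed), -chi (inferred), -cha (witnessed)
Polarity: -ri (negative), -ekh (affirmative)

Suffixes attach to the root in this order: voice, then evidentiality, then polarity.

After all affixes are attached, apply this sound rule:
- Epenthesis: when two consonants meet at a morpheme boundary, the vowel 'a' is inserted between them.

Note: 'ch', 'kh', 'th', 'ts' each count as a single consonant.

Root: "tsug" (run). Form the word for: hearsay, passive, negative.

tsugapaturi

Attach voice passive -p → tsugp.
Attach evidentiality hearsay -tu → tsugptu.
Attach polarity negative -ri → tsugpturi.
Apply epenthesis: tsugpturi → tsugapaturi.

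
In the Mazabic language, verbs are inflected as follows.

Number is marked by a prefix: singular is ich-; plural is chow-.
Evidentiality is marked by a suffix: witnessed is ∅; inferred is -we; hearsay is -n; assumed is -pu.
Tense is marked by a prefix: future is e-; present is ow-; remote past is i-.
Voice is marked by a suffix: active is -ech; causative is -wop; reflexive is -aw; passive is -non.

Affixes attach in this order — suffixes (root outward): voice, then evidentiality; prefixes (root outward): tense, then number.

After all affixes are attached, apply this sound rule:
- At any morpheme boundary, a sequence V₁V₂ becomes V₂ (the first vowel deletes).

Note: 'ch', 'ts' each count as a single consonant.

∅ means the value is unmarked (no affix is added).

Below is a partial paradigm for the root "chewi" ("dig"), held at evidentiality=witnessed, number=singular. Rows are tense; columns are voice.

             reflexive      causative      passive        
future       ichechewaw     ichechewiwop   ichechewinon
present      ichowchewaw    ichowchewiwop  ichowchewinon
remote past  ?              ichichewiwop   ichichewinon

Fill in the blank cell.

Attach tense remote past i- → ichewi.
Attach voice reflexive -aw → ichewiaw.
evidentiality = witnessed: zero marking, form stays ichewiaw.
Attach number singular ich- → ichichewiaw.
Apply vowel deletion: ichichewiaw → ichichewaw.

ichichewaw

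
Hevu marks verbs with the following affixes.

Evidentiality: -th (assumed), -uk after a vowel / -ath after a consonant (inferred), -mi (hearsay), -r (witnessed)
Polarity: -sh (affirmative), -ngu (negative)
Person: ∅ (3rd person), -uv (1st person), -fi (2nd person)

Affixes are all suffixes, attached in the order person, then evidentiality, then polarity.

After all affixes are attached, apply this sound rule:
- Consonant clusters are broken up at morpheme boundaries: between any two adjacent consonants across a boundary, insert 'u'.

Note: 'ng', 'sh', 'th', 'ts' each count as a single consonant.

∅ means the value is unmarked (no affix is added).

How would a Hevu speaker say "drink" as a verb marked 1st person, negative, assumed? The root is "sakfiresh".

sakfireshuvuthungu

Attach person 1st person -uv → sakfireshuv.
Attach evidentiality assumed -th → sakfireshuvth.
Attach polarity negative -ngu → sakfireshuvthngu.
Apply epenthesis: sakfireshuvthngu → sakfireshuvuthungu.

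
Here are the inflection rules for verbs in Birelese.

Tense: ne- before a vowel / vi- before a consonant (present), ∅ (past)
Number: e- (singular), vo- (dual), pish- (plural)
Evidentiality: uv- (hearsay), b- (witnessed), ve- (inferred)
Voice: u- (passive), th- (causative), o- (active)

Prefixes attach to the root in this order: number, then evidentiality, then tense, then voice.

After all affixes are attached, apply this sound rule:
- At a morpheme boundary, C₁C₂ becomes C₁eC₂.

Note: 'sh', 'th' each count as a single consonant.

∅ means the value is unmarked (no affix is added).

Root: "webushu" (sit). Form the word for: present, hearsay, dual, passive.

Attach number dual vo- → vowebushu.
Attach evidentiality hearsay uv- → uvvowebushu.
Attach tense present ne- (before vowel 'u') → neuvvowebushu.
Attach voice passive u- → uneuvvowebushu.
Apply epenthesis: uneuvvowebushu → uneuvevowebushu.

uneuvevowebushu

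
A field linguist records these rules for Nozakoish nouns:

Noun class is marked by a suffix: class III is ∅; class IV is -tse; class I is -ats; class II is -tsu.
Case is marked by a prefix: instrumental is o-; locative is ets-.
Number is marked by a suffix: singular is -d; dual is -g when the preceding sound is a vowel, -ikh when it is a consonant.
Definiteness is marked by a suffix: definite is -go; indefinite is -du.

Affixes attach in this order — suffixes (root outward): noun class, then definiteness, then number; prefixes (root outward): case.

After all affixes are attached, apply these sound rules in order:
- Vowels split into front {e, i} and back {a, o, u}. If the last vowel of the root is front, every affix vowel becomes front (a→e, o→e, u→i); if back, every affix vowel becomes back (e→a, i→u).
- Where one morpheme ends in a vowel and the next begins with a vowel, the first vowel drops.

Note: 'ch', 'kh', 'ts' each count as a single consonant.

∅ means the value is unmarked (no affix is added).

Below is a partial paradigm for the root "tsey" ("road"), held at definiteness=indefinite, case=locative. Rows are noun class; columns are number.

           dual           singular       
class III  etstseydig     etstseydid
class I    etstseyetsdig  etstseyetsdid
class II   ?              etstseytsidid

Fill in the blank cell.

etstseytsidig

Attach noun class class II -tsu → tseytsu.
Attach definiteness indefinite -du → tseytsudu.
Attach case locative ets- → etstseytsudu.
Attach number dual -g (after vowel 'u') → etstseytsudug.
Apply vowel harmony: etstseytsudug → etstseytsidig.
Vowel deletion: no change.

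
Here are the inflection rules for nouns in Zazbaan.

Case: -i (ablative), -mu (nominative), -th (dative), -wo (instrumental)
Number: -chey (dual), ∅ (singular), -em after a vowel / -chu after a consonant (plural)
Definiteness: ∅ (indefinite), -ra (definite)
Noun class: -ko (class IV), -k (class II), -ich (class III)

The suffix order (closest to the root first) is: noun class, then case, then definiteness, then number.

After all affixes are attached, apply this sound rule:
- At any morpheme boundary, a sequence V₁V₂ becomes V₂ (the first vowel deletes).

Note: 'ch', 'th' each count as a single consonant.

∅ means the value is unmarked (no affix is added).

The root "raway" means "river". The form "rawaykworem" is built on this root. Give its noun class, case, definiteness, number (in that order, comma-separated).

class II, instrumental, definite, plural

Segment: raway-k-wo-ra-em.
noun class: -k → class II.
case: -wo → instrumental.
definiteness: -ra → definite.
number: -em/chu → plural.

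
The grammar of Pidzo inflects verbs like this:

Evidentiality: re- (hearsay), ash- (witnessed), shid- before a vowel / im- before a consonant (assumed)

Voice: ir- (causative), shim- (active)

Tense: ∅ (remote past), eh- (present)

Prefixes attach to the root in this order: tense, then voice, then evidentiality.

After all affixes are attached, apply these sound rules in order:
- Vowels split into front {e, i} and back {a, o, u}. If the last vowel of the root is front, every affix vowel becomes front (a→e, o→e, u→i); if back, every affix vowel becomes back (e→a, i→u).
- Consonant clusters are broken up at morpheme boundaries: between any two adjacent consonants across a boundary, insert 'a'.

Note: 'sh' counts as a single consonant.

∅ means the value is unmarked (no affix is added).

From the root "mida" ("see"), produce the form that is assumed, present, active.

Attach tense present eh- → ehmida.
Attach voice active shim- → shimehmida.
Attach evidentiality assumed im- (before consonant 'sh') → imshimehmida.
Apply vowel harmony: imshimehmida → umshumahmida.
Apply epenthesis: umshumahmida → umashumahamida.

umashumahamida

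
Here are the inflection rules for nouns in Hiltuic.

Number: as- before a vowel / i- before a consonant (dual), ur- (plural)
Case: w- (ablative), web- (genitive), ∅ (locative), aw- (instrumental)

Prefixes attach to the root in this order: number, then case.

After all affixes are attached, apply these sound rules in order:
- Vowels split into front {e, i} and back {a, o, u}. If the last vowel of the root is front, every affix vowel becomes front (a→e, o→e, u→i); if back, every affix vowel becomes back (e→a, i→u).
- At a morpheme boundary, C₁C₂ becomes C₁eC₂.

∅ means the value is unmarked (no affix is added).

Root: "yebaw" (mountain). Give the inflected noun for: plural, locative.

Attach number plural ur- → uryebaw.
case = locative: zero marking, form stays uryebaw.
Vowel harmony: no change.
Apply epenthesis: uryebaw → ureyebaw.

ureyebaw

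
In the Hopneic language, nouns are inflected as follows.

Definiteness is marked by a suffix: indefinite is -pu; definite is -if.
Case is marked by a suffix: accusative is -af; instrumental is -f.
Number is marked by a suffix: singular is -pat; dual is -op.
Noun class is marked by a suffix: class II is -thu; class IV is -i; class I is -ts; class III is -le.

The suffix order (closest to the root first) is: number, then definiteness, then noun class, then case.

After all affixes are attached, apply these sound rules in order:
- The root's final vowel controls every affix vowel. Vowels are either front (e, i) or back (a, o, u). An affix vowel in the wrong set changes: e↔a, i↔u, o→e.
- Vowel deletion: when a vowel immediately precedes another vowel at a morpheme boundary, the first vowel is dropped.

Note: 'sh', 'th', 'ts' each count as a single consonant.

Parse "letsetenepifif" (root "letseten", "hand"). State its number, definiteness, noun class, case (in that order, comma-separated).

dual, definite, class IV, instrumental

Segment: letseten-op-if-i-f.
number: -op → dual.
definiteness: -if → definite.
noun class: -i → class IV.
case: -f → instrumental.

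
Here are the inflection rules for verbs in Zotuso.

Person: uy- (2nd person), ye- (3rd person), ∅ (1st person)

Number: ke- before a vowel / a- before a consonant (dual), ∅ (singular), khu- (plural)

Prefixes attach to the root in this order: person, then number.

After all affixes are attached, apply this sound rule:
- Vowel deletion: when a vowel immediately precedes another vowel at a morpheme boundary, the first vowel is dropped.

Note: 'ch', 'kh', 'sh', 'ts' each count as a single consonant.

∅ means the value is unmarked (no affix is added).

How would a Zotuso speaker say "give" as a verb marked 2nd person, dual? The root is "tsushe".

kuytsushe

Attach person 2nd person uy- → uytsushe.
Attach number dual ke- (before vowel 'u') → keuytsushe.
Apply vowel deletion: keuytsushe → kuytsushe.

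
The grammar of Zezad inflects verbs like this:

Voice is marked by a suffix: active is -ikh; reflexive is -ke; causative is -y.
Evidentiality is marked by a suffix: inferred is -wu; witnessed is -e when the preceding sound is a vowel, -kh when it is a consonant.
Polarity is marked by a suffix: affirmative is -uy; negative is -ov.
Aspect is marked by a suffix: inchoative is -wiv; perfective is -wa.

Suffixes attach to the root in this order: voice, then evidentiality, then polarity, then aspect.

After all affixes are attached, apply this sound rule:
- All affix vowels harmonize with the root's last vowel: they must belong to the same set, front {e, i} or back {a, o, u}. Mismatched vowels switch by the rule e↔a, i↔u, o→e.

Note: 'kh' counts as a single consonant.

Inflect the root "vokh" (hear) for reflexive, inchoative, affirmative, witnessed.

Attach voice reflexive -ke → vokhke.
Attach evidentiality witnessed -e (after vowel 'e') → vokhkee.
Attach polarity affirmative -uy → vokhkeeuy.
Attach aspect inchoative -wiv → vokhkeeuywiv.
Apply vowel harmony: vokhkeeuywiv → vokhkaauywuv.

vokhkaauywuv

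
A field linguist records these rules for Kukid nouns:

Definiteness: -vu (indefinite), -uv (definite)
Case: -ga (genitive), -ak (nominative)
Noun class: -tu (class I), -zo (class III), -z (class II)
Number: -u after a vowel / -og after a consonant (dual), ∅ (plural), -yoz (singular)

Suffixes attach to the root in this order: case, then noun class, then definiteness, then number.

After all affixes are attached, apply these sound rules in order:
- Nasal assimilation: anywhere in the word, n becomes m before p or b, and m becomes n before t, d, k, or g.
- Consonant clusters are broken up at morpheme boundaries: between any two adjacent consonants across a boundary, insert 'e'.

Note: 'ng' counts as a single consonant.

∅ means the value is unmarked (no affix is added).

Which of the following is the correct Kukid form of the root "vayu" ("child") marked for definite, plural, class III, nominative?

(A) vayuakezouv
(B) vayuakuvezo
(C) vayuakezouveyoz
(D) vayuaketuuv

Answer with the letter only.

A

Attach case nominative -ak → vayuak.
Attach noun class class III -zo → vayuakzo.
Attach definiteness definite -uv → vayuakzouv.
number = plural: zero marking, form stays vayuakzouv.
Nasal assimilation: no change.
Apply epenthesis: vayuakzouv → vayuakezouv.
So the correct form is vayuakezouv, option (A).
(B) vayuakuvezo is wrong: it has the affixes in the wrong order.
(C) vayuakezouveyoz is wrong: it uses singular instead of plural for number.
(D) vayuaketuuv is wrong: it uses class I instead of class III for noun class.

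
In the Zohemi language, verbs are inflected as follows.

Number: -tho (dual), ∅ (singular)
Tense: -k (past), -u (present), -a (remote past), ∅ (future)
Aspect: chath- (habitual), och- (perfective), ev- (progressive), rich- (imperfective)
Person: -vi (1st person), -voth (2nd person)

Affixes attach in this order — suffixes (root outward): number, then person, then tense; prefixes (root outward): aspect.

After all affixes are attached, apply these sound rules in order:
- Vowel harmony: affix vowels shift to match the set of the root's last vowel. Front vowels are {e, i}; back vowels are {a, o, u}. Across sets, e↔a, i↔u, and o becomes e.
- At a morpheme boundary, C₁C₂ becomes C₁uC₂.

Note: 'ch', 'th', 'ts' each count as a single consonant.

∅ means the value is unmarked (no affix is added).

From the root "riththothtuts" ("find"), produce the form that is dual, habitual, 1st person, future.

chathuriththothtutsuthovu

Attach number dual -tho → riththothtutstho.
Attach person 1st person -vi → riththothtutsthovi.
tense = future: zero marking, form stays riththothtutsthovi.
Attach aspect habitual chath- → chathriththothtutsthovi.
Apply vowel harmony: chathriththothtutsthovi → chathriththothtutsthovu.
Apply epenthesis: chathriththothtutsthovu → chathuriththothtutsuthovu.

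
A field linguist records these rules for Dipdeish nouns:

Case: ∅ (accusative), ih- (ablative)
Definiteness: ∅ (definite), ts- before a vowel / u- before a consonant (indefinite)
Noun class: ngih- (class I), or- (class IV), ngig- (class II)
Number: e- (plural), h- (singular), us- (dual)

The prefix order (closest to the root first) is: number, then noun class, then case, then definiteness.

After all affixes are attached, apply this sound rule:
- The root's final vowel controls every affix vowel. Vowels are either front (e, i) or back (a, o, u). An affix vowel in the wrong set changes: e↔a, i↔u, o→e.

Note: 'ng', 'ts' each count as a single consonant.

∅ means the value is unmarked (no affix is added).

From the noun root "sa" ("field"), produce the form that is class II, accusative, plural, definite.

ngugasa

Attach number plural e- → esa.
Attach noun class class II ngig- → ngigesa.
case = accusative: zero marking, form stays ngigesa.
definiteness = definite: zero marking, form stays ngigesa.
Apply vowel harmony: ngigesa → ngugasa.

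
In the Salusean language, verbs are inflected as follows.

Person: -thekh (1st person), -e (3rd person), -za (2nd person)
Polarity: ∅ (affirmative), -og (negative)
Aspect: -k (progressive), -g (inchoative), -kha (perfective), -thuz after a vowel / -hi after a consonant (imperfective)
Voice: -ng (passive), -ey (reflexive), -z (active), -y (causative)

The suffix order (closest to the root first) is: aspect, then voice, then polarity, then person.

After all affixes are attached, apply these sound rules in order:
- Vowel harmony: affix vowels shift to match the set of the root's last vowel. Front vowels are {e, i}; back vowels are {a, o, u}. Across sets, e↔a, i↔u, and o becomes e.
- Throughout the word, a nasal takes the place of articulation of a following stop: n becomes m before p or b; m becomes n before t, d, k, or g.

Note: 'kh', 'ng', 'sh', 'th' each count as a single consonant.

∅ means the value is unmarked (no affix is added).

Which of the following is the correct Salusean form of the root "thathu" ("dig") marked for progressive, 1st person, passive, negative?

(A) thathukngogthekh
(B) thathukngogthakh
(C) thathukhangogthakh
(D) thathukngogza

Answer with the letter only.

Attach aspect progressive -k → thathuk.
Attach voice passive -ng → thathukng.
Attach polarity negative -og → thathukngog.
Attach person 1st person -thekh → thathukngogthekh.
Apply vowel harmony: thathukngogthekh → thathukngogthakh.
Nasal assimilation: no change.
So the correct form is thathukngogthakh, option (B).
(C) thathukhangogthakh is wrong: it uses perfective instead of progressive for aspect.
(D) thathukngogza is wrong: it uses 2nd person instead of 1st person for person.
(A) thathukngogthekh is wrong: it fails to apply the sound rule(s).

B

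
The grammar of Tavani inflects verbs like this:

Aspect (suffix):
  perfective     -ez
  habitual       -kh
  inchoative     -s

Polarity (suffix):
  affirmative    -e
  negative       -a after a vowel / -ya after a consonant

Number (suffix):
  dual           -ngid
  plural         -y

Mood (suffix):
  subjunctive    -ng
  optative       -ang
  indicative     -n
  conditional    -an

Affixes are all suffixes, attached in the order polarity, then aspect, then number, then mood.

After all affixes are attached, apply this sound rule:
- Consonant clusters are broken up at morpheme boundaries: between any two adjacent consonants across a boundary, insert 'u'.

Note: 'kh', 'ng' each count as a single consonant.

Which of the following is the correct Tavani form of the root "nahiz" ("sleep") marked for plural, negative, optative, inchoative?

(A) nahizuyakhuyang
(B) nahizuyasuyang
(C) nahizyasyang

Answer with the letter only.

Attach polarity negative -ya (after consonant 'z') → nahizya.
Attach aspect inchoative -s → nahizyas.
Attach number plural -y → nahizyasy.
Attach mood optative -ang → nahizyasyang.
Apply epenthesis: nahizyasyang → nahizuyasuyang.
So the correct form is nahizuyasuyang, option (B).
(C) nahizyasyang is wrong: it fails to apply the sound rule(s).
(A) nahizuyakhuyang is wrong: it uses habitual instead of inchoative for aspect.

B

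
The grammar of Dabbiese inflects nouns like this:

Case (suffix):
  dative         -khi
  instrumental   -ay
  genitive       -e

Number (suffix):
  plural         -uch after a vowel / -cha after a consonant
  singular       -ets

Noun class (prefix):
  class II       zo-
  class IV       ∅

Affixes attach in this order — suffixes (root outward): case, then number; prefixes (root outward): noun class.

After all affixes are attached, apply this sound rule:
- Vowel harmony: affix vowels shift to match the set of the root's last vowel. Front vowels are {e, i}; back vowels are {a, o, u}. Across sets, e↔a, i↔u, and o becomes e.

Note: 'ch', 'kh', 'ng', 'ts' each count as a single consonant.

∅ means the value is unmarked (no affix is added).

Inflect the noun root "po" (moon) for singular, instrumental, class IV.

poayats

noun class = class IV: zero marking, form stays po.
Attach case instrumental -ay → poay.
Attach number singular -ets → poayets.
Apply vowel harmony: poayets → poayats.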